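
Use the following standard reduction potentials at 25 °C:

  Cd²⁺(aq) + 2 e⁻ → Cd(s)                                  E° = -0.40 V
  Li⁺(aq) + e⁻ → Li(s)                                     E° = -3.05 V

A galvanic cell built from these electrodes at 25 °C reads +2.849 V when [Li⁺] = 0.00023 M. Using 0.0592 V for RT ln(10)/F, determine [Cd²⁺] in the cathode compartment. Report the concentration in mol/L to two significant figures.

Cd²⁺/Cd is the cathode, Li⁺/Li the anode: E°cell = +2.65 V, n = 2.
Overall reaction: Cd²⁺(aq) + 2 Li(s) → Cd(s) + 2 Li⁺(aq); Q = [Li⁺]^2/[Cd²⁺]^1.
From E = E° − (0.0592/n) log Q: log Q = (E° − E)·n/0.0592 = (+2.65 − (+2.849))·2/0.0592 = -6.7230.
So 1·log[Cd²⁺] = 2·log(0.00023) − log Q = -7.2765 − (-6.7230) = -0.5535; [Cd²⁺] = 10^(-0.5535) ≈ 0.28 M.

0.28 M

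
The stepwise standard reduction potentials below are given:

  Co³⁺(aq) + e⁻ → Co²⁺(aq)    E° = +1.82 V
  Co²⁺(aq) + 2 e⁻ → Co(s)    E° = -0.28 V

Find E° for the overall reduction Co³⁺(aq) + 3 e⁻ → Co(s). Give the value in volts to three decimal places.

+0.420 V

Since ΔG° = −nFE° is additive over sequential reductions, n₃E°₃ = n₁E°₁ + n₂E°₂.
E°₃ = (1×+1.82 + 2×-0.28) / 3 = (+1.260) / 3 = +0.420 V.
E° values themselves are not directly additive — weighting by electron count is essential.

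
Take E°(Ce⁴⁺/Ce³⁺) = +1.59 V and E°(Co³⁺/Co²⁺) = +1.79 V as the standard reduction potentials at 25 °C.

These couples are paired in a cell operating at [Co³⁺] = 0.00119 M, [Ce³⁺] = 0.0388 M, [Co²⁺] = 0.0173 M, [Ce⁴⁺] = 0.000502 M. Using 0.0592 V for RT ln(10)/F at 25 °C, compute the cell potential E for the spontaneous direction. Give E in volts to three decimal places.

Co³⁺/Co²⁺ is the cathode (higher E°), Ce⁴⁺/Ce³⁺ the anode: E°cell = +1.79 − (+1.59) = +0.20 V, n = 1.
Overall: Co³⁺(aq) + Ce³⁺(aq) → Co²⁺(aq) + Ce⁴⁺(aq)
Q = [Co²⁺]·[Ce⁴⁺] / ([Co³⁺]·[Ce³⁺]); log Q = -0.726.
E = E° − (0.0592/n) log Q = +0.20 − (0.0592/1)(-0.726) = +0.243 V.

+0.243 V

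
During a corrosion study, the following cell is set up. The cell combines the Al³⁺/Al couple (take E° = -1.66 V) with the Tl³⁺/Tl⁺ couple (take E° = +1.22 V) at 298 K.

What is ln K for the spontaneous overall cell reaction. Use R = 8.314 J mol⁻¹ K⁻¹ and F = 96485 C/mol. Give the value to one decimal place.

672.9

Cathode: Tl³⁺/Tl⁺; anode: Al³⁺/Al. E°cell = (+1.22) − (-1.66) = +2.88 V, with n = 6.
ΔG° = −nFE° = −RT ln K, so ln K = nFE°/(RT) = (6)(96485)(+2.88) / ((8.314)(298)) = 672.941.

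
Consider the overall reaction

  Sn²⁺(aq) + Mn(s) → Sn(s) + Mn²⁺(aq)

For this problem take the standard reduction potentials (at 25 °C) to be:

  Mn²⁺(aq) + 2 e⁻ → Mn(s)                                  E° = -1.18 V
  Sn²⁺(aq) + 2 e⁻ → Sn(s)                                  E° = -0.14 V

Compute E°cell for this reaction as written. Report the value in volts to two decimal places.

The Sn²⁺/Sn couple has the higher reduction potential, so it is the cathode; Mn²⁺/Mn is oxidised at the anode.
E°cell = E°(cathode) − E°(anode) = (-0.14) − (-1.18) = +1.04 V.

+1.04 V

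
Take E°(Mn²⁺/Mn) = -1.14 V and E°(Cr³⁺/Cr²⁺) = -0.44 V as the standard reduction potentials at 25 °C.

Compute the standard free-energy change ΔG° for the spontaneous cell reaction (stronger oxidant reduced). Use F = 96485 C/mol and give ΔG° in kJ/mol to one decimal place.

Cr³⁺/Cr²⁺ (E° = -0.44 V) is the cathode; Mn²⁺/Mn (E° = -1.14 V) is the anode, so E°cell = +0.70 V.
Balancing electrons gives n = 2 (lcm of 1 and 2).
ΔG° = −nFE° = −(2)(96485)(+0.70) = -135,079 J = -135.1 kJ/mol.

-135.1 kJ/mol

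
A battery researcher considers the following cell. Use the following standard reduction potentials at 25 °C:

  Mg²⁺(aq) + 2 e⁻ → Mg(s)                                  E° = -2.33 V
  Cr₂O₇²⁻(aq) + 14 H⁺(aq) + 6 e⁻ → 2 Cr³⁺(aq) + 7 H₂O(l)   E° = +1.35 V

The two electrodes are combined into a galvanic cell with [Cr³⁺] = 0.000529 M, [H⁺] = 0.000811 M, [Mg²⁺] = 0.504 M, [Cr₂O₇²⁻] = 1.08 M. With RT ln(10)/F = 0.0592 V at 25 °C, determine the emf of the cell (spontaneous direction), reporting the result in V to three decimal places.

+3.327 V

Cr₂O₇²⁻/Cr³⁺ is the cathode (higher E°), Mg²⁺/Mg the anode: E°cell = +1.35 − (-2.33) = +3.68 V, n = 6.
Overall: Cr₂O₇²⁻(aq) + 14 H⁺(aq) + 3 Mg(s) → 2 Cr³⁺(aq) + 7 H₂O(l) + 3 Mg²⁺(aq)
Q = [Cr³⁺]^2·[Mg²⁺]^3 / ([Cr₂O₇²⁻]·[H⁺]^14); log Q = 35.794.
E = E° − (0.0592/n) log Q = +3.68 − (0.0592/6)(35.794) = +3.327 V.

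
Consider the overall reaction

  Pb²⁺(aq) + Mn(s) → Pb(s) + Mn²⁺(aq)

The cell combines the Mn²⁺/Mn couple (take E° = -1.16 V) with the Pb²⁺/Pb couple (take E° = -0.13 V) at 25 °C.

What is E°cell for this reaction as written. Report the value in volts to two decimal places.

+1.03 V

The Pb²⁺/Pb couple has the higher reduction potential, so it is the cathode; Mn²⁺/Mn is oxidised at the anode.
E°cell = E°(cathode) − E°(anode) = (-0.13) − (-1.16) = +1.03 V.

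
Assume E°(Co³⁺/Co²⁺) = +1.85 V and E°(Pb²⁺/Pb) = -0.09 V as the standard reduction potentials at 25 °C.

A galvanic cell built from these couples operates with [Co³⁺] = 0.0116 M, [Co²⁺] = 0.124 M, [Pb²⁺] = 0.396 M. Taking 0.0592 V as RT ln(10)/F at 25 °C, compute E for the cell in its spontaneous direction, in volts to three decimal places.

Co³⁺/Co²⁺ is the cathode (higher E°), Pb²⁺/Pb the anode: E°cell = +1.85 − (-0.09) = +1.94 V, n = 2.
Overall: 2 Co³⁺(aq) + Pb(s) → 2 Co²⁺(aq) + Pb²⁺(aq)
Q = [Co²⁺]^2·[Pb²⁺] / ([Co³⁺]^2); log Q = 1.656.
E = E° − (0.0592/n) log Q = +1.94 − (0.0592/2)(1.656) = +1.891 V.

+1.891 V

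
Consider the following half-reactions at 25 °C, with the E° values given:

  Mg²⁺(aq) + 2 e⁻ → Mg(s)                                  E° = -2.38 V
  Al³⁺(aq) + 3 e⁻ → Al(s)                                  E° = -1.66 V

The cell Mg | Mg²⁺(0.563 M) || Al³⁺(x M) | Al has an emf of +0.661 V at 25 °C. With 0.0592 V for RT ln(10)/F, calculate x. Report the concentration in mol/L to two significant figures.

0.00043 M

Al³⁺/Al is the cathode, Mg²⁺/Mg the anode: E°cell = +0.72 V, n = 6.
Overall reaction: 2 Al³⁺(aq) + 3 Mg(s) → 2 Al(s) + 3 Mg²⁺(aq); Q = [Mg²⁺]^3/[Al³⁺]^2.
From E = E° − (0.0592/n) log Q: log Q = (E° − E)·n/0.0592 = (+0.72 − (+0.661))·6/0.0592 = 5.9797.
So 2·log[Al³⁺] = 3·log(0.563) − log Q = -0.7485 − (5.9797) = -6.7282; log[Al³⁺] = -6.7282 / 2 = -3.3641; [Al³⁺] = 10^(-3.3641) ≈ 0.00043 M.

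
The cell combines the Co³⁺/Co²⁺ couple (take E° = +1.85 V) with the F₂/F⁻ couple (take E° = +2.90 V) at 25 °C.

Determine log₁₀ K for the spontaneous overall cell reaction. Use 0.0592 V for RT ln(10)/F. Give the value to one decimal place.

Cathode: F₂/F⁻; anode: Co³⁺/Co²⁺. E°cell = +1.05 V, n = 2.
log K = nE°cell / 0.0592 = (2)(+1.05) / 0.0592 = 35.5.

35.5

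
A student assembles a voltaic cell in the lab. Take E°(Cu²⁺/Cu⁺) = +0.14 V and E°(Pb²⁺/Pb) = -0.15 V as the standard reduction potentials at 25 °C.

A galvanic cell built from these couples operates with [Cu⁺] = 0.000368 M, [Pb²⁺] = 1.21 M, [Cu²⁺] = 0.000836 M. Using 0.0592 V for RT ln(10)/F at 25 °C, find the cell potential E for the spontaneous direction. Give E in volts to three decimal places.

+0.309 V

Cu²⁺/Cu⁺ is the cathode (higher E°), Pb²⁺/Pb the anode: E°cell = +0.14 − (-0.15) = +0.29 V, n = 2.
Overall: 2 Cu²⁺(aq) + Pb(s) → 2 Cu⁺(aq) + Pb²⁺(aq)
Q = [Cu⁺]^2·[Pb²⁺] / ([Cu²⁺]^2); log Q = -0.630.
E = E° − (0.0592/n) log Q = +0.29 − (0.0592/2)(-0.630) = +0.309 V.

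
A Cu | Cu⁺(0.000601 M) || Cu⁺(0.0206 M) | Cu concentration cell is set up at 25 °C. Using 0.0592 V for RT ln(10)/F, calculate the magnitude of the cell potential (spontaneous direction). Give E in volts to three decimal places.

For a concentration cell E°cell = 0. The 0.0206 M side is the cathode (reduction is favoured where [Cu⁺] is higher).
With n = 1, E = −(0.0592/1) log([Cu⁺]ₐₙ/[Cu⁺]꜀ₐₜ) = −(0.0592/1) log(0.000601/0.0206) = −(0.0592/1)(-1.535) = +0.091 V.

+0.091 V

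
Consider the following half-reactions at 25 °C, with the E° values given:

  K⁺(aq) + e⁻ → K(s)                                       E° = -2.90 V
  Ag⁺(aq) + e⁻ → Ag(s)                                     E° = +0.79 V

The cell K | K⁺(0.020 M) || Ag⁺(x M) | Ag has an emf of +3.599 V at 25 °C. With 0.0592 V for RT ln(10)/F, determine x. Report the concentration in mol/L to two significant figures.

Ag⁺/Ag is the cathode, K⁺/K the anode: E°cell = +3.69 V, n = 1.
Overall reaction: Ag⁺(aq) + K(s) → Ag(s) + K⁺(aq); Q = [K⁺]^1/[Ag⁺]^1.
From E = E° − (0.0592/n) log Q: log Q = (E° − E)·n/0.0592 = (+3.69 − (+3.599))·1/0.0592 = 1.5372.
So 1·log[Ag⁺] = 1·log(0.02) − log Q = -1.6990 − (1.5372) = -3.2362; [Ag⁺] = 10^(-3.2362) ≈ 0.00058 M.

0.00058 M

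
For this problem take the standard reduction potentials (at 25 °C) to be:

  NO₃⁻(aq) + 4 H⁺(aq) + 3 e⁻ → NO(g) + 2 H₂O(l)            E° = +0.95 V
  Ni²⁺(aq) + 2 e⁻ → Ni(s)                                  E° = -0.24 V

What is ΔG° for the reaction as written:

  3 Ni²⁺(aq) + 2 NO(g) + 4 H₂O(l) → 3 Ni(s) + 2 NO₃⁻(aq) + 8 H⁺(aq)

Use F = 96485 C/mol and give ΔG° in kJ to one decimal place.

+688.9 kJ

As written, Ni²⁺/Ni is reduced (cathode) and NO₃⁻/NO is oxidised (anode), so E°cell = (-0.24) − (+0.95) = -1.19 V.
Balancing electrons gives n = 6.
ΔG° = −nFE° = −(6)(96485)(-1.19) = 688,903 J = +688.9 kJ.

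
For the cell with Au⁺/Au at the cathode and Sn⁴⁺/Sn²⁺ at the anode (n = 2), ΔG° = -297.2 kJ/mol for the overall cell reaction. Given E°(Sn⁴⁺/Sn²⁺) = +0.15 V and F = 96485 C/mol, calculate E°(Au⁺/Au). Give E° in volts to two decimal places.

+1.69 V

E°cell = −ΔG°/(nF) = −(-297.2×10³)/((2)(96485)) = +1.540 V.
Since Au⁺/Au is the cathode and Sn⁴⁺/Sn²⁺ the anode, E°cell = E°(Au⁺/Au) − E°(Sn⁴⁺/Sn²⁺).
So E°(Au⁺/Au) = E°cell + E°(Sn⁴⁺/Sn²⁺) = +1.540 + (+0.15) = +1.69 V.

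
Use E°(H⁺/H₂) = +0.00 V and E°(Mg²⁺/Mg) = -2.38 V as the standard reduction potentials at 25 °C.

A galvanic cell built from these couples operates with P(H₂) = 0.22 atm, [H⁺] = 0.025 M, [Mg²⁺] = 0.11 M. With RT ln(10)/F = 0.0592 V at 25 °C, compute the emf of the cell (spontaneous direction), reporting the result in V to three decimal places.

H⁺/H₂ is the cathode (higher E°), Mg²⁺/Mg the anode: E°cell = +0.00 − (-2.38) = +2.38 V, n = 2.
Overall: 2 H⁺(aq) + Mg(s) → H₂(g) + Mg²⁺(aq)
Q = P(H₂)·[Mg²⁺] / ([H⁺]^2); log Q = 1.588.
E = E° − (0.0592/n) log Q = +2.38 − (0.0592/2)(1.588) = +2.333 V.

+2.333 V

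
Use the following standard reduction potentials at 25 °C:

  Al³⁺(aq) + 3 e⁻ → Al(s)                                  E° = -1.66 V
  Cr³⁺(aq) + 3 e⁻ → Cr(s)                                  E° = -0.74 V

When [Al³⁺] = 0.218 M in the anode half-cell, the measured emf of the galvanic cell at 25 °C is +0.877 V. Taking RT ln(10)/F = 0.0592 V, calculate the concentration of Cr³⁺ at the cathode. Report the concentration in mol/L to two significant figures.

Cr³⁺/Cr is the cathode, Al³⁺/Al the anode: E°cell = +0.92 V, n = 3.
Overall reaction: Cr³⁺(aq) + Al(s) → Cr(s) + Al³⁺(aq); Q = [Al³⁺]^1/[Cr³⁺]^1.
From E = E° − (0.0592/n) log Q: log Q = (E° − E)·n/0.0592 = (+0.92 − (+0.877))·3/0.0592 = 2.1791.
So 1·log[Cr³⁺] = 1·log(0.218) − log Q = -0.6615 − (2.1791) = -2.8406; [Cr³⁺] = 10^(-2.8406) ≈ 0.0014 M.

0.0014 M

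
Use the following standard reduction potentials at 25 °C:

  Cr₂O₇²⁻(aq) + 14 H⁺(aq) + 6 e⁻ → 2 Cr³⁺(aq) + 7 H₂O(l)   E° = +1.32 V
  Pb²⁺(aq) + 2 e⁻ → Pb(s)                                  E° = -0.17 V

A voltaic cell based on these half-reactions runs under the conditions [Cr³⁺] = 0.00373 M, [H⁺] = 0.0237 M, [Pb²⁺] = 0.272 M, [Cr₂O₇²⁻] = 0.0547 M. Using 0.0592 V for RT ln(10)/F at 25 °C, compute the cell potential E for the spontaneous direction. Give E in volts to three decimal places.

+1.318 V

Cr₂O₇²⁻/Cr³⁺ is the cathode (higher E°), Pb²⁺/Pb the anode: E°cell = +1.32 − (-0.17) = +1.49 V, n = 6.
Overall: Cr₂O₇²⁻(aq) + 14 H⁺(aq) + 3 Pb(s) → 2 Cr³⁺(aq) + 7 H₂O(l) + 3 Pb²⁺(aq)
Q = [Cr³⁺]^2·[Pb²⁺]^3 / ([Cr₂O₇²⁻]·[H⁺]^14); log Q = 17.463.
E = E° − (0.0592/n) log Q = +1.49 − (0.0592/6)(17.463) = +1.318 V.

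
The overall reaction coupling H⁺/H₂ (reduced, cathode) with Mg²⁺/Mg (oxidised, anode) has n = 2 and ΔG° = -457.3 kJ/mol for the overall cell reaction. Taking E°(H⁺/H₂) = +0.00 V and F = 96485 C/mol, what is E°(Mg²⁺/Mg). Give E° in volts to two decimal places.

E°cell = −ΔG°/(nF) = −(-457.3×10³)/((2)(96485)) = +2.370 V.
Since H⁺/H₂ is the cathode and Mg²⁺/Mg the anode, E°cell = E°(H⁺/H₂) − E°(Mg²⁺/Mg).
So E°(Mg²⁺/Mg) = E°(H⁺/H₂) − E°cell = (+0.00) − (+2.370) = -2.37 V.

-2.37 V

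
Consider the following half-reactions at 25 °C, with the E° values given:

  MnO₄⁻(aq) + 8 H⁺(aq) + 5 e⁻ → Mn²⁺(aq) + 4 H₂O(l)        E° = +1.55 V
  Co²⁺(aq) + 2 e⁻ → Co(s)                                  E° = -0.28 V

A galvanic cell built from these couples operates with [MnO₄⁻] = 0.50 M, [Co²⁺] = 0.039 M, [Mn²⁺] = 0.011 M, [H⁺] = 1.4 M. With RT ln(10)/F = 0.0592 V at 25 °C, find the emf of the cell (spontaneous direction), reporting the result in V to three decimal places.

MnO₄⁻/Mn²⁺ is the cathode (higher E°), Co²⁺/Co the anode: E°cell = +1.55 − (-0.28) = +1.83 V, n = 10.
Overall: 2 MnO₄⁻(aq) + 16 H⁺(aq) + 5 Co(s) → 2 Mn²⁺(aq) + 8 H₂O(l) + 5 Co²⁺(aq)
Q = [Mn²⁺]^2·[Co²⁺]^5 / ([MnO₄⁻]^2·[H⁺]^16); log Q = -12.698.
E = E° − (0.0592/n) log Q = +1.83 − (0.0592/10)(-12.698) = +1.905 V.

+1.905 V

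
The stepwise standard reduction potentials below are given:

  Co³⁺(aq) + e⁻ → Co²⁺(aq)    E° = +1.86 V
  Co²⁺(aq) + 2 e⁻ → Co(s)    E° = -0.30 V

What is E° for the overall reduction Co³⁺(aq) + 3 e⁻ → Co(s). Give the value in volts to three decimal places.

Adding the free-energy changes (−nFE°) of the two steps gives −n₃FE°₃ = −n₁FE°₁ − n₂FE°₂.
E°₃ = (1×+1.86 + 2×-0.30) / 3 = (+1.260) / 3 = +0.420 V.

+0.420 V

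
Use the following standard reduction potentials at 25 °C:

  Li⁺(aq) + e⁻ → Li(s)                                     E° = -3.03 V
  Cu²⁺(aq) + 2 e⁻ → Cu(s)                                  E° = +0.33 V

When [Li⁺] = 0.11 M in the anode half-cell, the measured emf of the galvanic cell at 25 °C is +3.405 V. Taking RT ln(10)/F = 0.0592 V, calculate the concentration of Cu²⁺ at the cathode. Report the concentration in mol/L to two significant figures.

Cu²⁺/Cu is the cathode, Li⁺/Li the anode: E°cell = +3.36 V, n = 2.
Overall reaction: Cu²⁺(aq) + 2 Li(s) → Cu(s) + 2 Li⁺(aq); Q = [Li⁺]^2/[Cu²⁺]^1.
From E = E° − (0.0592/n) log Q: log Q = (E° − E)·n/0.0592 = (+3.36 − (+3.405))·2/0.0592 = -1.5203.
So 1·log[Cu²⁺] = 2·log(0.11) − log Q = -1.9172 − (-1.5203) = -0.3969; [Cu²⁺] = 10^(-0.3969) ≈ 0.40 M.

0.40 M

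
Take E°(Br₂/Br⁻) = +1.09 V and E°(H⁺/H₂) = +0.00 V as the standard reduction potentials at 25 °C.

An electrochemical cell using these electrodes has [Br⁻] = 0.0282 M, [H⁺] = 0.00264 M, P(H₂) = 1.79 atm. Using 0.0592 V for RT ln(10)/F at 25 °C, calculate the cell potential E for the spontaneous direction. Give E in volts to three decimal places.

Br₂/Br⁻ is the cathode (higher E°), H⁺/H₂ the anode: E°cell = +1.09 − (+0.00) = +1.09 V, n = 2.
Overall: Br₂(l) + H₂(g) → 2 Br⁻(aq) + 2 H⁺(aq)
Q = [Br⁻]^2·[H⁺]^2 / (P(H₂)); log Q = -8.509.
E = E° − (0.0592/n) log Q = +1.09 − (0.0592/2)(-8.509) = +1.342 V.

+1.342 V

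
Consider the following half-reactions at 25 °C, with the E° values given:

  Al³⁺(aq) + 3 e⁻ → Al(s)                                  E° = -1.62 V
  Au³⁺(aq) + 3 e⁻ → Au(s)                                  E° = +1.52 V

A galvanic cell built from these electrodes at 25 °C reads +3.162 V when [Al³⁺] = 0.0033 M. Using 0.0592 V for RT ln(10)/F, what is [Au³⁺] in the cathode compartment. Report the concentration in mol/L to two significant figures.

Au³⁺/Au is the cathode, Al³⁺/Al the anode: E°cell = +3.14 V, n = 3.
Overall reaction: Au³⁺(aq) + Al(s) → Au(s) + Al³⁺(aq); Q = [Al³⁺]^1/[Au³⁺]^1.
From E = E° − (0.0592/n) log Q: log Q = (E° − E)·n/0.0592 = (+3.14 − (+3.162))·3/0.0592 = -1.1149.
So 1·log[Au³⁺] = 1·log(0.0033) − log Q = -2.4815 − (-1.1149) = -1.3666; [Au³⁺] = 10^(-1.3666) ≈ 0.043 M.

0.043 M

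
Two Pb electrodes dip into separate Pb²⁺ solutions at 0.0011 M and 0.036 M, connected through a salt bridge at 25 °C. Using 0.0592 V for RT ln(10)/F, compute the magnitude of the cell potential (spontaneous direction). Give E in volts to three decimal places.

+0.045 V

For a concentration cell E°cell = 0. The 0.036 M side is the cathode (reduction is favoured where [Pb²⁺] is higher).
With n = 2, E = −(0.0592/2) log([Pb²⁺]ₐₙ/[Pb²⁺]꜀ₐₜ) = −(0.0592/2) log(0.0011/0.036) = −(0.0592/2)(-1.515) = +0.045 V.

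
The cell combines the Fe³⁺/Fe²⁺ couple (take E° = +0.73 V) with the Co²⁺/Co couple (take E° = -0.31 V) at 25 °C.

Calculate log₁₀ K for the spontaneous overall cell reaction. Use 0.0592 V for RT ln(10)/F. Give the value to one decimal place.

35.1

Cathode: Fe³⁺/Fe²⁺; anode: Co²⁺/Co. E°cell = +1.04 V, n = 2.
log K = nE°cell / 0.0592 = (2)(+1.04) / 0.0592 = 35.1.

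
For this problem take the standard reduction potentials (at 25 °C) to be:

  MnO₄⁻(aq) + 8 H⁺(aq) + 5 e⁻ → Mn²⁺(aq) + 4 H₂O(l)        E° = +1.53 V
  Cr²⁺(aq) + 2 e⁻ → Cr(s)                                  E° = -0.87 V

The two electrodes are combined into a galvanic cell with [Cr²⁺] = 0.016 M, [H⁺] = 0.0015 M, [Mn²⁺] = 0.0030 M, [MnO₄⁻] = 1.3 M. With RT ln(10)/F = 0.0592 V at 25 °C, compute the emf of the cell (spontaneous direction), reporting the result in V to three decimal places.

+2.217 V

MnO₄⁻/Mn²⁺ is the cathode (higher E°), Cr²⁺/Cr the anode: E°cell = +1.53 − (-0.87) = +2.40 V, n = 10.
Overall: 2 MnO₄⁻(aq) + 16 H⁺(aq) + 5 Cr(s) → 2 Mn²⁺(aq) + 8 H₂O(l) + 5 Cr²⁺(aq)
Q = [Mn²⁺]^2·[Cr²⁺]^5 / ([MnO₄⁻]^2·[H⁺]^16); log Q = 30.929.
E = E° − (0.0592/n) log Q = +2.40 − (0.0592/10)(30.929) = +2.217 V.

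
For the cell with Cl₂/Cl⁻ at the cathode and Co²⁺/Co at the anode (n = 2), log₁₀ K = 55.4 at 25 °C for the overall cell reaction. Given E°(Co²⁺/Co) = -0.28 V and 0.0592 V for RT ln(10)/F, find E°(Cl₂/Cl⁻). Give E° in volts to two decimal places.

E°cell = (0.0592/n)·log K = (0.0592/2)(55.4) = +1.640 V.
Since Cl₂/Cl⁻ is the cathode and Co²⁺/Co the anode, E°cell = E°(Cl₂/Cl⁻) − E°(Co²⁺/Co).
So E°(Cl₂/Cl⁻) = E°cell + E°(Co²⁺/Co) = +1.640 + (-0.28) = +1.36 V.

+1.36 V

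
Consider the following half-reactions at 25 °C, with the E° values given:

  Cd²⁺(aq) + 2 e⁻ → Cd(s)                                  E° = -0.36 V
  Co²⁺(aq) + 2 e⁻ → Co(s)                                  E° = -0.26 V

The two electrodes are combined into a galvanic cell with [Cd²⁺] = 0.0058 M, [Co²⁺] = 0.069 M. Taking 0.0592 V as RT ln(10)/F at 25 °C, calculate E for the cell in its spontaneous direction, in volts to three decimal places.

Co²⁺/Co is the cathode (higher E°), Cd²⁺/Cd the anode: E°cell = -0.26 − (-0.36) = +0.10 V, n = 2.
Overall: Co²⁺(aq) + Cd(s) → Co(s) + Cd²⁺(aq)
Q = [Cd²⁺] / ([Co²⁺]); log Q = -1.075.
E = E° − (0.0592/n) log Q = +0.10 − (0.0592/2)(-1.075) = +0.132 V.

+0.132 V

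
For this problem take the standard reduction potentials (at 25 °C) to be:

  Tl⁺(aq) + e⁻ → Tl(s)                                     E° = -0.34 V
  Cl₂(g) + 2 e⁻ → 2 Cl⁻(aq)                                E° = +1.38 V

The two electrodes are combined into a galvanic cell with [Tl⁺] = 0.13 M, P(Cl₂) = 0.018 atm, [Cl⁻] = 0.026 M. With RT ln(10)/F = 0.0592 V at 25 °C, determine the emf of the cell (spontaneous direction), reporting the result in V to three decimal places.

Cl₂/Cl⁻ is the cathode (higher E°), Tl⁺/Tl the anode: E°cell = +1.38 − (-0.34) = +1.72 V, n = 2.
Overall: Cl₂(g) + 2 Tl(s) → 2 Cl⁻(aq) + 2 Tl⁺(aq)
Q = [Cl⁻]^2·[Tl⁺]^2 / (P(Cl₂)); log Q = -3.197.
E = E° − (0.0592/n) log Q = +1.72 − (0.0592/2)(-3.197) = +1.815 V.

+1.815 V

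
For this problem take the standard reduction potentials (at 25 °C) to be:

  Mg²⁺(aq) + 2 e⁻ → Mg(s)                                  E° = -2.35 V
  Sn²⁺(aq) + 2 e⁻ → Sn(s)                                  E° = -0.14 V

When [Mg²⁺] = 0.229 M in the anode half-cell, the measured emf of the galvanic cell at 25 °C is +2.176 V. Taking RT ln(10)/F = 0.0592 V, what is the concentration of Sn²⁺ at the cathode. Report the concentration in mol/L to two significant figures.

Sn²⁺/Sn is the cathode, Mg²⁺/Mg the anode: E°cell = +2.21 V, n = 2.
Overall reaction: Sn²⁺(aq) + Mg(s) → Sn(s) + Mg²⁺(aq); Q = [Mg²⁺]^1/[Sn²⁺]^1.
From E = E° − (0.0592/n) log Q: log Q = (E° − E)·n/0.0592 = (+2.21 − (+2.176))·2/0.0592 = 1.1486.
So 1·log[Sn²⁺] = 1·log(0.229) − log Q = -0.6402 − (1.1486) = -1.7888; [Sn²⁺] = 10^(-1.7888) ≈ 0.016 M.

0.016 M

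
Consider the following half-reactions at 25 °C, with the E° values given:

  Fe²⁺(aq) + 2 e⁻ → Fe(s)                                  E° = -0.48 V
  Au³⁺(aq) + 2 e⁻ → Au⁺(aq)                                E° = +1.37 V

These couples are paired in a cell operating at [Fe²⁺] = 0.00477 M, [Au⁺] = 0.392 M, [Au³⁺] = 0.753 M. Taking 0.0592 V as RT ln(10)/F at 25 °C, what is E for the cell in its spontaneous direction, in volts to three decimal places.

Au³⁺/Au⁺ is the cathode (higher E°), Fe²⁺/Fe the anode: E°cell = +1.37 − (-0.48) = +1.85 V, n = 2.
Overall: Au³⁺(aq) + Fe(s) → Au⁺(aq) + Fe²⁺(aq)
Q = [Au⁺]·[Fe²⁺] / ([Au³⁺]); log Q = -2.605.
E = E° − (0.0592/n) log Q = +1.85 − (0.0592/2)(-2.605) = +1.927 V.

+1.927 V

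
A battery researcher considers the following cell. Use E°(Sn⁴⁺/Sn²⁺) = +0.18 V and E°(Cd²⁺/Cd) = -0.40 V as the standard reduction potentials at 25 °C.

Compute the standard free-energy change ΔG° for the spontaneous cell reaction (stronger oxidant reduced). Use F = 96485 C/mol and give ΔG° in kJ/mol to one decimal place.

Sn⁴⁺/Sn²⁺ (E° = +0.18 V) is the cathode; Cd²⁺/Cd (E° = -0.40 V) is the anode, so E°cell = +0.58 V.
Balancing electrons gives n = 2 (lcm of 2 and 2).
ΔG° = −nFE° = −(2)(96485)(+0.58) = -111,923 J = -111.9 kJ/mol.

-111.9 kJ/mol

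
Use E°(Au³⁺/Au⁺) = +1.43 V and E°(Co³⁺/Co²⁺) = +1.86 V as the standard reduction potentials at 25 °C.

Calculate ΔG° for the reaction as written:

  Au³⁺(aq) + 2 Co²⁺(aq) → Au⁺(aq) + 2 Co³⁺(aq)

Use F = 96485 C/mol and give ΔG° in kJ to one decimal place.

+83.0 kJ

As written, Au³⁺/Au⁺ is reduced (cathode) and Co³⁺/Co²⁺ is oxidised (anode), so E°cell = (+1.43) − (+1.86) = -0.43 V.
Balancing electrons gives n = 2.
ΔG° = −nFE° = −(2)(96485)(-0.43) = 82,977 J = +83.0 kJ.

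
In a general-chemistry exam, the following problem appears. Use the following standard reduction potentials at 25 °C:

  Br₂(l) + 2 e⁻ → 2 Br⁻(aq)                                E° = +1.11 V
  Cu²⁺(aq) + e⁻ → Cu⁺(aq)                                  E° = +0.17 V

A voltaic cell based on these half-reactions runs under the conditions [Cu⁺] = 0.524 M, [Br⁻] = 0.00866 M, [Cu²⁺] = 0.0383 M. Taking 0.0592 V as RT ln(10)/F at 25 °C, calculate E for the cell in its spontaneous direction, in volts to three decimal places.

Br₂/Br⁻ is the cathode (higher E°), Cu²⁺/Cu⁺ the anode: E°cell = +1.11 − (+0.17) = +0.94 V, n = 2.
Overall: Br₂(l) + 2 Cu⁺(aq) → 2 Br⁻(aq) + 2 Cu²⁺(aq)
Q = [Br⁻]^2·[Cu²⁺]^2 / ([Cu⁺]^2); log Q = -6.397.
E = E° − (0.0592/n) log Q = +0.94 − (0.0592/2)(-6.397) = +1.129 V.

+1.129 V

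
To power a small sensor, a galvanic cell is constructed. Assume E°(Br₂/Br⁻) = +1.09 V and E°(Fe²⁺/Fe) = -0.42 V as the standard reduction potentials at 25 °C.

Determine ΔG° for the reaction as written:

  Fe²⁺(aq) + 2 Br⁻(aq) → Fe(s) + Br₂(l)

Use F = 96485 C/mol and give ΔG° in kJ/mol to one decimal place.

+291.4 kJ/mol

As written, Fe²⁺/Fe is reduced (cathode) and Br₂/Br⁻ is oxidised (anode), so E°cell = (-0.42) − (+1.09) = -1.51 V.
Balancing electrons gives n = 2.
ΔG° = −nFE° = −(2)(96485)(-1.51) = 291,385 J = +291.4 kJ/mol.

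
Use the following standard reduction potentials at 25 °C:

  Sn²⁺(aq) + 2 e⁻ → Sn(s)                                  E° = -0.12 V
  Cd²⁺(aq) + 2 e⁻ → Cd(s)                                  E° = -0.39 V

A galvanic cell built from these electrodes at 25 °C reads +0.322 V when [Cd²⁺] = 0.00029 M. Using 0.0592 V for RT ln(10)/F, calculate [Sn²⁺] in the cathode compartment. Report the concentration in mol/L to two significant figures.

0.017 M

Sn²⁺/Sn is the cathode, Cd²⁺/Cd the anode: E°cell = +0.27 V, n = 2.
Overall reaction: Sn²⁺(aq) + Cd(s) → Sn(s) + Cd²⁺(aq); Q = [Cd²⁺]^1/[Sn²⁺]^1.
From E = E° − (0.0592/n) log Q: log Q = (E° − E)·n/0.0592 = (+0.27 − (+0.322))·2/0.0592 = -1.7568.
So 1·log[Sn²⁺] = 1·log(0.00029) − log Q = -3.5376 − (-1.7568) = -1.7808; [Sn²⁺] = 10^(-1.7808) ≈ 0.017 M.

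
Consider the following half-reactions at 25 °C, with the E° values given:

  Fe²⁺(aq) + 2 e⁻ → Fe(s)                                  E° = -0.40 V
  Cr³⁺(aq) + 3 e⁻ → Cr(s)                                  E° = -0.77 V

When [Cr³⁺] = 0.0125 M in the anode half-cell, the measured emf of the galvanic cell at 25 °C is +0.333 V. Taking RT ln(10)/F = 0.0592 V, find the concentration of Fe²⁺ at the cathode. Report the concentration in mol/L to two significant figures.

0.0030 M

Fe²⁺/Fe is the cathode, Cr³⁺/Cr the anode: E°cell = +0.37 V, n = 6.
Overall reaction: 3 Fe²⁺(aq) + 2 Cr(s) → 3 Fe(s) + 2 Cr³⁺(aq); Q = [Cr³⁺]^2/[Fe²⁺]^3.
From E = E° − (0.0592/n) log Q: log Q = (E° − E)·n/0.0592 = (+0.37 − (+0.333))·6/0.0592 = 3.7500.
So 3·log[Fe²⁺] = 2·log(0.0125) − log Q = -3.8062 − (3.7500) = -7.5562; log[Fe²⁺] = -7.5562 / 3 = -2.5187; [Fe²⁺] = 10^(-2.5187) ≈ 0.0030 M.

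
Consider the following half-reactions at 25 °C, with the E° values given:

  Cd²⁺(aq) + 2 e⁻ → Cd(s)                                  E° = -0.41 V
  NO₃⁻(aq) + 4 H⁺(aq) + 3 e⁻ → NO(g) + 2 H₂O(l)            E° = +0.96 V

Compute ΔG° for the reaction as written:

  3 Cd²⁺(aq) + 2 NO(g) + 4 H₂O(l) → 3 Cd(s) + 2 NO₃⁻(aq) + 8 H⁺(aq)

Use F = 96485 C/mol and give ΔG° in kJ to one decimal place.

+793.1 kJ

As written, Cd²⁺/Cd is reduced (cathode) and NO₃⁻/NO is oxidised (anode), so E°cell = (-0.41) − (+0.96) = -1.37 V.
Balancing electrons gives n = 6.
ΔG° = −nFE° = −(6)(96485)(-1.37) = 793,107 J = +793.1 kJ.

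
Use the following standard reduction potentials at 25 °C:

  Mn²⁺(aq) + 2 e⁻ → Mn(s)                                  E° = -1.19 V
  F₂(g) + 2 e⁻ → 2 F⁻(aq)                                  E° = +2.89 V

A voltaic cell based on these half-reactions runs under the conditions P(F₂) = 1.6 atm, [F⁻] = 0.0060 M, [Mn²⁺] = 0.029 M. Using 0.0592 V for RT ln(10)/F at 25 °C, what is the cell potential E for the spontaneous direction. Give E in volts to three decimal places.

+4.263 V

F₂/F⁻ is the cathode (higher E°), Mn²⁺/Mn the anode: E°cell = +2.89 − (-1.19) = +4.08 V, n = 2.
Overall: F₂(g) + Mn(s) → 2 F⁻(aq) + Mn²⁺(aq)
Q = [F⁻]^2·[Mn²⁺] / (P(F₂)); log Q = -6.185.
E = E° − (0.0592/n) log Q = +4.08 − (0.0592/2)(-6.185) = +4.263 V.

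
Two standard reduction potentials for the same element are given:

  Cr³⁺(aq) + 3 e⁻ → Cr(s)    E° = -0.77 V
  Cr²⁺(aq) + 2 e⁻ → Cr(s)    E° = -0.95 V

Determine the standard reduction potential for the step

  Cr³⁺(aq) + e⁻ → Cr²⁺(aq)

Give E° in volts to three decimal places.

-0.410 V

Sequential free energies add, so n₃E°₃ = n₁E°₁ + n₂E°₂.
With n₃ = 3, and the known step contributing 2×(-0.95) V, the unknown satisfies 1·E° = 3×(-0.77) − 2×(-0.95) = -0.410.
E° = -0.410 / 1 = -0.410 V.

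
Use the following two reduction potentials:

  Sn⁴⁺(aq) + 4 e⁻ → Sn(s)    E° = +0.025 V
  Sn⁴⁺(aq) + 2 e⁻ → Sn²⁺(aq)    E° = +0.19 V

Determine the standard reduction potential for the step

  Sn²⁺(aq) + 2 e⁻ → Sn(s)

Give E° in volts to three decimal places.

Sequential free energies add, so n₃E°₃ = n₁E°₁ + n₂E°₂.
With n₃ = 4, and the known step contributing 2×(+0.19) V, the unknown satisfies 2·E° = 4×(+0.025) − 2×(+0.19) = -0.280.
E° = -0.280 / 2 = -0.140 V.

-0.140 V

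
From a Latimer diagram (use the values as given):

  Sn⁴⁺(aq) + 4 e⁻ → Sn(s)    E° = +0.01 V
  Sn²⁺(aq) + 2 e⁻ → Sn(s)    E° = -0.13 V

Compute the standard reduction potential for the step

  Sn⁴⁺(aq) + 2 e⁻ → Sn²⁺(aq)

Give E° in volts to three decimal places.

+0.150 V

Sequential free energies add, so n₃E°₃ = n₁E°₁ + n₂E°₂.
With n₃ = 4, and the known step contributing 2×(-0.13) V, the unknown satisfies 2·E° = 4×(+0.01) − 2×(-0.13) = +0.300.
E° = +0.300 / 2 = +0.150 V.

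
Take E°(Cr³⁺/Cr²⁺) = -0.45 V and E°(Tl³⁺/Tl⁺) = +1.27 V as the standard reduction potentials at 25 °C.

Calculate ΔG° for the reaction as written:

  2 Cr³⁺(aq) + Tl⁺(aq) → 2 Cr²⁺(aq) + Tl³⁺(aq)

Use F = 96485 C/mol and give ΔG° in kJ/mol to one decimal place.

As written, Cr³⁺/Cr²⁺ is reduced (cathode) and Tl³⁺/Tl⁺ is oxidised (anode), so E°cell = (-0.45) − (+1.27) = -1.72 V.
Balancing electrons gives n = 2.
ΔG° = −nFE° = −(2)(96485)(-1.72) = 331,908 J = +331.9 kJ/mol.

+331.9 kJ/mol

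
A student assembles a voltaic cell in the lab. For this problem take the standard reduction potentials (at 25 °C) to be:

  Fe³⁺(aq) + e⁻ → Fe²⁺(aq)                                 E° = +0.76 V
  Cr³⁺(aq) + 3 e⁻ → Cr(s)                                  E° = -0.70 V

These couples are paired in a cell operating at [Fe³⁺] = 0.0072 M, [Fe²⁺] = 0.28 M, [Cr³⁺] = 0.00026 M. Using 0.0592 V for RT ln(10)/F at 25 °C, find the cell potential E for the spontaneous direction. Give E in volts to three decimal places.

Fe³⁺/Fe²⁺ is the cathode (higher E°), Cr³⁺/Cr the anode: E°cell = +0.76 − (-0.70) = +1.46 V, n = 3.
Overall: 3 Fe³⁺(aq) + Cr(s) → 3 Fe²⁺(aq) + Cr³⁺(aq)
Q = [Fe²⁺]^3·[Cr³⁺] / ([Fe³⁺]^3); log Q = 1.184.
E = E° − (0.0592/n) log Q = +1.46 − (0.0592/3)(1.184) = +1.437 V.

+1.437 V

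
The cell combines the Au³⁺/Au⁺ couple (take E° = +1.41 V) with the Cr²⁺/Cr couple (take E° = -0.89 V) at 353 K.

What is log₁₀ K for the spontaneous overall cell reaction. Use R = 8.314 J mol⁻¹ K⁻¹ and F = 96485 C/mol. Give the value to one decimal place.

65.7

Cathode: Au³⁺/Au⁺; anode: Cr²⁺/Cr. E°cell = (+1.41) − (-0.89) = +2.30 V, with n = 2.
ΔG° = −nFE° = −RT ln K, so ln K = nFE°/(RT) = (2)(96485)(+2.30) / ((8.314)(353)) = 151.228.
log₁₀ K = 151.228 / ln 10 = 65.7.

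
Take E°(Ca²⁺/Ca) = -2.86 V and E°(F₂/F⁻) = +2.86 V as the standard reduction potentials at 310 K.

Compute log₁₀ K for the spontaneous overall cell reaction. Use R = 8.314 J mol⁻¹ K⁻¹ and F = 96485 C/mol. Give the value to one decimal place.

Cathode: F₂/F⁻; anode: Ca²⁺/Ca. E°cell = (+2.86) − (-2.86) = +5.72 V, with n = 2.
ΔG° = −nFE° = −RT ln K, so ln K = nFE°/(RT) = (2)(96485)(+5.72) / ((8.314)(310)) = 428.267.
log₁₀ K = 428.267 / ln 10 = 186.0.

186.0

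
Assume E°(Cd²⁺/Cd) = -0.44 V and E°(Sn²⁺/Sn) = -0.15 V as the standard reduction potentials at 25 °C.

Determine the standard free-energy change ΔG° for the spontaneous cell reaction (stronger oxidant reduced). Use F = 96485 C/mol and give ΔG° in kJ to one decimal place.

Sn²⁺/Sn (E° = -0.15 V) is the cathode; Cd²⁺/Cd (E° = -0.44 V) is the anode, so E°cell = +0.29 V.
Balancing electrons gives n = 2 (lcm of 2 and 2).
ΔG° = −nFE° = −(2)(96485)(+0.29) = -55,961 J = -56.0 kJ.

-56.0 kJ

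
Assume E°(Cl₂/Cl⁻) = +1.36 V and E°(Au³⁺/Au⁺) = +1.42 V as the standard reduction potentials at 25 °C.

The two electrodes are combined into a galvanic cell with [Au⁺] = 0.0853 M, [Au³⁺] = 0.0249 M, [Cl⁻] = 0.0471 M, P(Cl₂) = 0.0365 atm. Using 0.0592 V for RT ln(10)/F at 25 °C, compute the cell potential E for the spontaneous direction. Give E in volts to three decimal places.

Au³⁺/Au⁺ is the cathode (higher E°), Cl₂/Cl⁻ the anode: E°cell = +1.42 − (+1.36) = +0.06 V, n = 2.
Overall: Au³⁺(aq) + 2 Cl⁻(aq) → Au⁺(aq) + Cl₂(g)
Q = [Au⁺]·P(Cl₂) / ([Au³⁺]·[Cl⁻]^2); log Q = 1.751.
E = E° − (0.0592/n) log Q = +0.06 − (0.0592/2)(1.751) = +0.008 V.

+0.008 V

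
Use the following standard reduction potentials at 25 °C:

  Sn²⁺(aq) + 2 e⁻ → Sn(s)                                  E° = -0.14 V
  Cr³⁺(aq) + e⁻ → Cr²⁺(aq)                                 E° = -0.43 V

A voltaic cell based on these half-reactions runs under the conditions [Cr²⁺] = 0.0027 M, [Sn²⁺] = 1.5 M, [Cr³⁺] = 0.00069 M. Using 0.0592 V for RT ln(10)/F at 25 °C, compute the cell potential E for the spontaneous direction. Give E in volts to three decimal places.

+0.330 V

Sn²⁺/Sn is the cathode (higher E°), Cr³⁺/Cr²⁺ the anode: E°cell = -0.14 − (-0.43) = +0.29 V, n = 2.
Overall: Sn²⁺(aq) + 2 Cr²⁺(aq) → Sn(s) + 2 Cr³⁺(aq)
Q = [Cr³⁺]^2 / ([Sn²⁺]·[Cr²⁺]^2); log Q = -1.361.
E = E° − (0.0592/n) log Q = +0.29 − (0.0592/2)(-1.361) = +0.330 V.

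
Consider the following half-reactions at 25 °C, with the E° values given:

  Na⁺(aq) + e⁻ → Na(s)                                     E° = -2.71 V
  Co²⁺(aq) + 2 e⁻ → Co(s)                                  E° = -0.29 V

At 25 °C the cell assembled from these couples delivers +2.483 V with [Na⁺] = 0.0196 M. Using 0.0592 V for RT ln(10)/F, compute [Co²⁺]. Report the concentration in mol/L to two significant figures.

0.052 M

Co²⁺/Co is the cathode, Na⁺/Na the anode: E°cell = +2.42 V, n = 2.
Overall reaction: Co²⁺(aq) + 2 Na(s) → Co(s) + 2 Na⁺(aq); Q = [Na⁺]^2/[Co²⁺]^1.
From E = E° − (0.0592/n) log Q: log Q = (E° − E)·n/0.0592 = (+2.42 − (+2.483))·2/0.0592 = -2.1284.
So 1·log[Co²⁺] = 2·log(0.0196) − log Q = -3.4155 − (-2.1284) = -1.2871; [Co²⁺] = 10^(-1.2871) ≈ 0.052 M.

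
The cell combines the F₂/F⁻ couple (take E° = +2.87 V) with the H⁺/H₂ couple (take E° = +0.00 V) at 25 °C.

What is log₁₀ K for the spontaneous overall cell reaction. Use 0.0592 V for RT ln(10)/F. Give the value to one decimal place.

97.0

Cathode: F₂/F⁻; anode: H⁺/H₂. E°cell = +2.87 V, n = 2.
log K = nE°cell / 0.0592 = (2)(+2.87) / 0.0592 = 97.0.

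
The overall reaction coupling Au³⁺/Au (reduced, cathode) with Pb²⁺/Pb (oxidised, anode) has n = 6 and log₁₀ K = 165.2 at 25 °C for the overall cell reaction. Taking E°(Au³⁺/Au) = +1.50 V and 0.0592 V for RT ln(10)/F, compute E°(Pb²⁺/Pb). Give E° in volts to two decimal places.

E°cell = (0.0592/n)·log K = (0.0592/6)(165.2) = +1.630 V.
Since Au³⁺/Au is the cathode and Pb²⁺/Pb the anode, E°cell = E°(Au³⁺/Au) − E°(Pb²⁺/Pb).
So E°(Pb²⁺/Pb) = E°(Au³⁺/Au) − E°cell = (+1.50) − (+1.630) = -0.13 V.

-0.13 V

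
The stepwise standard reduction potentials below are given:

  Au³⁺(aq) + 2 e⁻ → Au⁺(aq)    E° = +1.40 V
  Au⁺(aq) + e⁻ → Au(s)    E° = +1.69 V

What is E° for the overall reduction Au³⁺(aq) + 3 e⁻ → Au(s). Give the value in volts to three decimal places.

Adding the free-energy changes (−nFE°) of the two steps gives −n₃FE°₃ = −n₁FE°₁ − n₂FE°₂.
E°₃ = (2×+1.40 + 1×+1.69) / 3 = (+4.490) / 3 = +1.497 V.

+1.497 V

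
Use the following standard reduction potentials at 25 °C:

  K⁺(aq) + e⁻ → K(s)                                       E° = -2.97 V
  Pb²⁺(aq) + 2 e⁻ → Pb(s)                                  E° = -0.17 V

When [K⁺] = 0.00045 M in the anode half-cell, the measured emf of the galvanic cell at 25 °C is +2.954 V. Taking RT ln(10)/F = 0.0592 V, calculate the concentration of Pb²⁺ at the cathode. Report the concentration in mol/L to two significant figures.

0.032 M

Pb²⁺/Pb is the cathode, K⁺/K the anode: E°cell = +2.80 V, n = 2.
Overall reaction: Pb²⁺(aq) + 2 K(s) → Pb(s) + 2 K⁺(aq); Q = [K⁺]^2/[Pb²⁺]^1.
From E = E° − (0.0592/n) log Q: log Q = (E° − E)·n/0.0592 = (+2.80 − (+2.954))·2/0.0592 = -5.2027.
So 1·log[Pb²⁺] = 2·log(0.00045) − log Q = -6.6936 − (-5.2027) = -1.4909; [Pb²⁺] = 10^(-1.4909) ≈ 0.032 M.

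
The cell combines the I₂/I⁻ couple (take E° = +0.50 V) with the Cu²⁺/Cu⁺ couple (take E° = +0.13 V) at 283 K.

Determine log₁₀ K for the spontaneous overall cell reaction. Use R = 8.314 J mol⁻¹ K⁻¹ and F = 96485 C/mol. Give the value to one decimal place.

13.2

Cathode: I₂/I⁻; anode: Cu²⁺/Cu⁺. E°cell = (+0.50) − (+0.13) = +0.37 V, with n = 2.
ΔG° = −nFE° = −RT ln K, so ln K = nFE°/(RT) = (2)(96485)(+0.37) / ((8.314)(283)) = 30.346.
log₁₀ K = 30.346 / ln 10 = 13.2.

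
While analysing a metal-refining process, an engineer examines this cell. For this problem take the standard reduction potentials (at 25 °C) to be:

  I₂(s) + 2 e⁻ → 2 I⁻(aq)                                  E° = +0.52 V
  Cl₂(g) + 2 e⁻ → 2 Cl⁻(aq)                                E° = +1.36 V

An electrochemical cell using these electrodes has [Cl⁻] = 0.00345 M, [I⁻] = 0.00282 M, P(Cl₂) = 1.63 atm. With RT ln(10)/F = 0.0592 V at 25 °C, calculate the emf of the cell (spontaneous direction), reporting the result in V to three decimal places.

Cl₂/Cl⁻ is the cathode (higher E°), I₂/I⁻ the anode: E°cell = +1.36 − (+0.52) = +0.84 V, n = 2.
Overall: Cl₂(g) + 2 I⁻(aq) → 2 Cl⁻(aq) + I₂(s)
Q = [Cl⁻]^2 / (P(Cl₂)·[I⁻]^2); log Q = -0.037.
E = E° − (0.0592/n) log Q = +0.84 − (0.0592/2)(-0.037) = +0.841 V.

+0.841 V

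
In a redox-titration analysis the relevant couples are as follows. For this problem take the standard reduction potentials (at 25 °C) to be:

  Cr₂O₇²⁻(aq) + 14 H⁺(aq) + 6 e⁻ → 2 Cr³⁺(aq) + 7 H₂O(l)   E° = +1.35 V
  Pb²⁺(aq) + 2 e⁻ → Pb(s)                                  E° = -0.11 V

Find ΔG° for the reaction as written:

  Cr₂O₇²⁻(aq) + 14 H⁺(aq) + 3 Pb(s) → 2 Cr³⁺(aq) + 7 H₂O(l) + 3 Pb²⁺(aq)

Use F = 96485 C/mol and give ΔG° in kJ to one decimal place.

-845.2 kJ

As written, Cr₂O₇²⁻/Cr³⁺ is reduced (cathode) and Pb²⁺/Pb is oxidised (anode), so E°cell = (+1.35) − (-0.11) = +1.46 V.
Balancing electrons gives n = 6.
ΔG° = −nFE° = −(6)(96485)(+1.46) = -845,209 J = -845.2 kJ.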